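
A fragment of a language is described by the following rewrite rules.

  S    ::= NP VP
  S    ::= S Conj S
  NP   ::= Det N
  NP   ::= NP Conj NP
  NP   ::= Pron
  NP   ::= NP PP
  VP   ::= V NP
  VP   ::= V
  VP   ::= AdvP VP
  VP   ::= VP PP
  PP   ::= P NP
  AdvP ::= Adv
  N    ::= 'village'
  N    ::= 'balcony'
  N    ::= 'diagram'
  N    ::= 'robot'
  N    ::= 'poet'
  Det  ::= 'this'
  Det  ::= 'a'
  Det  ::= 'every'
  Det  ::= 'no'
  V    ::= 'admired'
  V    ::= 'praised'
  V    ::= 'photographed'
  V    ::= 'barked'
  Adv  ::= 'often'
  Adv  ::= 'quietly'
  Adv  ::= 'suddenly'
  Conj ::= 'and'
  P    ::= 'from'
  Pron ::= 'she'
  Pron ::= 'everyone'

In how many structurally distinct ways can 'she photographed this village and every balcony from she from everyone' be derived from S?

9

Two of the 9 distinct bracketings:
[S [NP [Pron she]] [VP [V photographed] [NP [NP [Det this] [N village]] [Conj and] [NP [NP [Det every] [N balcony]] [PP [P from] [NP [NP [Pron she]] [PP [P from] [NP [Pron everyone]]]]]]]]]
[S [NP [Pron she]] [VP [V photographed] [NP [NP [Det this] [N village]] [Conj and] [NP [NP [NP [Det every] [N balcony]] [PP [P from] [NP [Pron she]]]] [PP [P from] [NP [Pron everyone]]]]]]]
The trees differ in how a recursive rule is bracketed over the same span.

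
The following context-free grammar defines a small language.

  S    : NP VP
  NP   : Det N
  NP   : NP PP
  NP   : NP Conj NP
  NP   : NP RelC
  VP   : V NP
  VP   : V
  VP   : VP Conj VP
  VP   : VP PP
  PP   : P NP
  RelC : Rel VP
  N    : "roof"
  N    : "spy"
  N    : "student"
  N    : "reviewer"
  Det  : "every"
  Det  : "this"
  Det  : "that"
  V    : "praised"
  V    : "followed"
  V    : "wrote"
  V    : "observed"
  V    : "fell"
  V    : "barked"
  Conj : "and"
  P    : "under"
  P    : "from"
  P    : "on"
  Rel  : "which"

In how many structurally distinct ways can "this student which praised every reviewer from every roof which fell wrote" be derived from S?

7

Two of the 7 distinct bracketings:
[S [NP [NP [NP [Det this] [N student]] [RelC [Rel which] [VP [V praised] [NP [Det every] [N reviewer]]]]] [PP [P from] [NP [NP [Det every] [N roof]] [RelC [Rel which] [VP [V fell]]]]]] [VP [V wrote]]]
[S [NP [NP [Det this] [N student]] [RelC [Rel which] [VP [V praised] [NP [NP [Det every] [N reviewer]] [PP [P from] [NP [NP [Det every] [N roof]] [RelC [Rel which] [VP [V fell]]]]]]]]] [VP [V wrote]]]
The trees differ in how a recursive rule is bracketed over the same span.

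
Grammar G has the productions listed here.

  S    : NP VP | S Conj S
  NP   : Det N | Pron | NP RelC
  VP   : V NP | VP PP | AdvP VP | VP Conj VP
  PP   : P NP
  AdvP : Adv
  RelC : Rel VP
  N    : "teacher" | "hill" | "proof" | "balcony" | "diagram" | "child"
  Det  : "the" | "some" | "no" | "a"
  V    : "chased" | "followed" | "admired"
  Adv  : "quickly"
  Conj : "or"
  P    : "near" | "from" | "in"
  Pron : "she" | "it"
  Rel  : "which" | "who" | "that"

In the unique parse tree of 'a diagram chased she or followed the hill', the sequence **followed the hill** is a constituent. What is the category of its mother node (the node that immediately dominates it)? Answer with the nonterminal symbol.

[S [NP [Det a] [N diagram]] [VP [VP [V chased] [NP [Pron she]]] [Conj or] [VP [V followed] [NP [Det the] [N hill]]]]]
The span 'followed the hill' is the VP node built by VP → V NP.
Its mother is the VP built by VP → VP Conj VP.

VP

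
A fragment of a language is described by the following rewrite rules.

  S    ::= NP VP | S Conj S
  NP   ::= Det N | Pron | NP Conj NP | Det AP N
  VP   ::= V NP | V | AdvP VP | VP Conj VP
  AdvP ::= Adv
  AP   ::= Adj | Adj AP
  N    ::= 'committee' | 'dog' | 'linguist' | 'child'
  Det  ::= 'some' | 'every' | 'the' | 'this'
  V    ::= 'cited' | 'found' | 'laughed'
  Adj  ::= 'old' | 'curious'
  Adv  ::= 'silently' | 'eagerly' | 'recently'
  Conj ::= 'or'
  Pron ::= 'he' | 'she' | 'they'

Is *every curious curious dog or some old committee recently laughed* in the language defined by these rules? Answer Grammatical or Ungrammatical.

S
  NP
    NP
      Det: every
      AP
        Adj: curious
        AP
          Adj: curious
      N: dog
    Conj: or
    NP
      Det: some
      AP
        Adj: old
      N: committee
  VP
    AdvP
      Adv: recently
    VP
      V: laughed
Each bracket corresponds to one application of a listed rule, so the string is derivable from S.

Grammatical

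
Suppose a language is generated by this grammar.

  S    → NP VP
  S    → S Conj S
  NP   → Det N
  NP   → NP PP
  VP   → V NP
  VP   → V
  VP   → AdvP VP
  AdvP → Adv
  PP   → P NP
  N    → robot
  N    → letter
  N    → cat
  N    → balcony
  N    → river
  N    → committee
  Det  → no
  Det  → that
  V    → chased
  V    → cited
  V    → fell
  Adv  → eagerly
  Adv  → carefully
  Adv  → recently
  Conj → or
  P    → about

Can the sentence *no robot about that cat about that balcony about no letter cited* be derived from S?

[S [NP [NP [Det no] [N robot]] [PP [P about] [NP [NP [Det that] [N cat]] [PP [P about] [NP [NP [Det that] [N balcony]] [PP [P about] [NP [Det no] [N letter]]]]]]]] [VP [V cited]]]
Every word is introduced by a lexical rule and the phrasal rules combine the resulting categories into a single S.

Grammatical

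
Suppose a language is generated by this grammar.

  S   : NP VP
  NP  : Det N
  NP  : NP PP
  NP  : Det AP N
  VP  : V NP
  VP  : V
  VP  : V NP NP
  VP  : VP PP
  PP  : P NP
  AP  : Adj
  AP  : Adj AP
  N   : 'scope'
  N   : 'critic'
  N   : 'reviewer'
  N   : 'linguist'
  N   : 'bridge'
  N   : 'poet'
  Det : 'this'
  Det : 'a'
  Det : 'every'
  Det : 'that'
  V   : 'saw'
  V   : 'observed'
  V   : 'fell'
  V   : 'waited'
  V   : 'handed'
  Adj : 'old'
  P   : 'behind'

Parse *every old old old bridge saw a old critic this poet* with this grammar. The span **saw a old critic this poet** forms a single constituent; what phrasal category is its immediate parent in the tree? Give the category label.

S

S
  NP
    Det: every
    AP
      Adj: old
      AP
        Adj: old
        AP
          Adj: old
    N: bridge
  VP
    V: saw
    NP
      Det: a
      AP
        Adj: old
      N: critic
    NP
      Det: this
      N: poet
The span 'saw a old critic this poet' is the VP node built by VP → V NP NP.
Its mother is the S built by S → NP VP.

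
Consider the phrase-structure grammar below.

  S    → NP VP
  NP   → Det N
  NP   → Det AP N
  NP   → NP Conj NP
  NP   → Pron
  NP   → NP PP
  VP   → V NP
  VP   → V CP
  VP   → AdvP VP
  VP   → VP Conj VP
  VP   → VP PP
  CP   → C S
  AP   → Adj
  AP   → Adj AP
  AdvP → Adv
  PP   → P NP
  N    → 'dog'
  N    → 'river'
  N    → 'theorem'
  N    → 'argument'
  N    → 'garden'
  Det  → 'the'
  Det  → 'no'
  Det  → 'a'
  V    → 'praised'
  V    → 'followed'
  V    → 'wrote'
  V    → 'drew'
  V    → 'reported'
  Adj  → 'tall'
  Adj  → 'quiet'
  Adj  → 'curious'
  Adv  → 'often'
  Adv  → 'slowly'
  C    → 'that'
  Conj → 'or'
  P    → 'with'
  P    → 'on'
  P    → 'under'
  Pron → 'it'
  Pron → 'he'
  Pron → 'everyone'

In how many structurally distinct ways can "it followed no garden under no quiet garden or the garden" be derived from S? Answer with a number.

Two of the 3 distinct bracketings:
[S [NP [Pron it]] [VP [V followed] [NP [NP [NP [Det no] [N garden]] [PP [P under] [NP [Det no] [AP [Adj quiet]] [N garden]]]] [Conj or] [NP [Det the] [N garden]]]]]
[S [NP [Pron it]] [VP [V followed] [NP [NP [Det no] [N garden]] [PP [P under] [NP [NP [Det no] [AP [Adj quiet]] [N garden]] [Conj or] [NP [Det the] [N garden]]]]]]]
The trees differ in how a recursive rule is bracketed over the same span.

3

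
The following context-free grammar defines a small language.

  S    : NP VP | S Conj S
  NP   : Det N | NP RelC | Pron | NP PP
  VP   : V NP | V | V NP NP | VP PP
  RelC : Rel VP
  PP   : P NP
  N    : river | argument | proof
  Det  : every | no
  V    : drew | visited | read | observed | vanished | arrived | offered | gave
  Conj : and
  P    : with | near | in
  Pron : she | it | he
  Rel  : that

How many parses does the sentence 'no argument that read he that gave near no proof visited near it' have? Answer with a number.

6

Two of the 6 distinct bracketings:
[S [NP [NP [Det no] [N argument]] [RelC [Rel that] [VP [V read] [NP [NP [Pron he]] [RelC [Rel that] [VP [VP [V gave]] [PP [P near] [NP [Det no] [N proof]]]]]]]]] [VP [VP [V visited]] [PP [P near] [NP [Pron it]]]]]
[S [NP [NP [Det no] [N argument]] [RelC [Rel that] [VP [V read] [NP [NP [NP [Pron he]] [RelC [Rel that] [VP [V gave]]]] [PP [P near] [NP [Det no] [N proof]]]]]]] [VP [VP [V visited]] [PP [P near] [NP [Pron it]]]]]
The difference turns on whether NP → NP PP is used at the relevant span, versus an alternative expansion of NP.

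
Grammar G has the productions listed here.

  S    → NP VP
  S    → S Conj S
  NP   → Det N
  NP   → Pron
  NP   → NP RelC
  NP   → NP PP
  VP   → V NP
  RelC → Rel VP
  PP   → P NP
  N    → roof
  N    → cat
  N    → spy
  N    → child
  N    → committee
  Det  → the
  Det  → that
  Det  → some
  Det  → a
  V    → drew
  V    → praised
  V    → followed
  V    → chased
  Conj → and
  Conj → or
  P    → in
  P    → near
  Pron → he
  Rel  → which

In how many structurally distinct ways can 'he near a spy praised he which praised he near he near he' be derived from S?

Two of the 5 distinct bracketings:
[S [NP [NP [Pron he]] [PP [P near] [NP [Det a] [N spy]]]] [VP [V praised] [NP [NP [Pron he]] [RelC [Rel which] [VP [V praised] [NP [NP [Pron he]] [PP [P near] [NP [NP [Pron he]] [PP [P near] [NP [Pron he]]]]]]]]]]]
[S [NP [NP [Pron he]] [PP [P near] [NP [Det a] [N spy]]]] [VP [V praised] [NP [NP [Pron he]] [RelC [Rel which] [VP [V praised] [NP [NP [NP [Pron he]] [PP [P near] [NP [Pron he]]]] [PP [P near] [NP [Pron he]]]]]]]]]
The trees differ in how a recursive rule is bracketed over the same span.

5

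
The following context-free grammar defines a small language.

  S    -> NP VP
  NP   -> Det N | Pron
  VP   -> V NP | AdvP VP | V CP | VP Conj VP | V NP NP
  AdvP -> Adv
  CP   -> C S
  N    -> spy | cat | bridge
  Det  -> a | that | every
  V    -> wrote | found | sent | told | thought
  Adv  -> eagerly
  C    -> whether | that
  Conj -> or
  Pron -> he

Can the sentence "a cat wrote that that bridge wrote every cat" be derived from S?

S
  NP
    Det: a
    N: cat
  VP
    V: wrote
    CP
      C: that
      S
        NP
          Det: that
          N: bridge
        VP
          V: wrote
          NP
            Det: every
            N: cat
Every word is introduced by a lexical rule and the phrasal rules combine the resulting categories into a single S.

Grammatical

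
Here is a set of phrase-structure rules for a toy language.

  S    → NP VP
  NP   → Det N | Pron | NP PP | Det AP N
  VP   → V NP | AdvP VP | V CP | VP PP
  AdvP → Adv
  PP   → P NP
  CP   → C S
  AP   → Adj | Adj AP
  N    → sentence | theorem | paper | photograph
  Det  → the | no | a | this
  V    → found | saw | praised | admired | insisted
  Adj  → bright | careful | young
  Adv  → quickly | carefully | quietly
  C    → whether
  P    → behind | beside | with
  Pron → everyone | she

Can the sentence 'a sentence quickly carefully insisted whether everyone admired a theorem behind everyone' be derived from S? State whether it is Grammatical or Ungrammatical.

Grammatical

S
  NP
    Det: a
    N: sentence
  VP
    AdvP
      Adv: quickly
    VP
      AdvP
        Adv: carefully
      VP
        V: insisted
        CP
          C: whether
          S
            NP
              Pron: everyone
            VP
              V: admired
              NP
                NP
                  Det: a
                  N: theorem
                PP
                  P: behind
                  NP
                    Pron: everyone
The bracketing above is licensed at every node by one of the given productions, with S at the root.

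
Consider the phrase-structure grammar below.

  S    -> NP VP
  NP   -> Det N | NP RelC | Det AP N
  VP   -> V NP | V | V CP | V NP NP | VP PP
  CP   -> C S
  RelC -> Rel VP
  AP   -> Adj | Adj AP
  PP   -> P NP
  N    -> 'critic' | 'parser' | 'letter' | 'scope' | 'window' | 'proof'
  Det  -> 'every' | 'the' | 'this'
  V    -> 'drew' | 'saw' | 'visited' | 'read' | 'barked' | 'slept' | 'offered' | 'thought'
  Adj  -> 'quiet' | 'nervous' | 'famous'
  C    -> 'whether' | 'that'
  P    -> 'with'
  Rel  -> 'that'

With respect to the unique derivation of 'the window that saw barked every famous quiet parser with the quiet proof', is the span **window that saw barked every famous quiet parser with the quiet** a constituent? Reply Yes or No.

No

[S [NP [NP [Det the] [N window]] [RelC [Rel that] [VP [V saw]]]] [VP [VP [V barked] [NP [Det every] [AP [Adj famous] [AP [Adj quiet]]] [N parser]]] [PP [P with] [NP [Det the] [AP [Adj quiet]] [N proof]]]]]
The smallest constituent containing 'window that saw barked every famous quiet parser with the quiet' is the S spanning 'the window that saw barked every famous quiet parser with the quiet proof'; no single node in the tree dominates exactly the given words.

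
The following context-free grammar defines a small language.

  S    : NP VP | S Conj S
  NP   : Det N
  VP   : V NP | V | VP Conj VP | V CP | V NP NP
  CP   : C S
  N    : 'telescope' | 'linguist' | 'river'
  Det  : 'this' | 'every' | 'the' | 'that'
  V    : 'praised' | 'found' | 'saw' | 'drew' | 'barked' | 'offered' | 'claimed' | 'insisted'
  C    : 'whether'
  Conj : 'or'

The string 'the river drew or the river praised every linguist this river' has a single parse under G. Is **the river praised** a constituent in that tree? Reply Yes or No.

[S [S [NP [Det the] [N river]] [VP [V drew]]] [Conj or] [S [NP [Det the] [N river]] [VP [V praised] [NP [Det every] [N linguist]] [NP [Det this] [N river]]]]]
The smallest constituent containing 'the river praised' is the S spanning 'the river praised every linguist this river'; no single node in the tree dominates exactly the given words.

No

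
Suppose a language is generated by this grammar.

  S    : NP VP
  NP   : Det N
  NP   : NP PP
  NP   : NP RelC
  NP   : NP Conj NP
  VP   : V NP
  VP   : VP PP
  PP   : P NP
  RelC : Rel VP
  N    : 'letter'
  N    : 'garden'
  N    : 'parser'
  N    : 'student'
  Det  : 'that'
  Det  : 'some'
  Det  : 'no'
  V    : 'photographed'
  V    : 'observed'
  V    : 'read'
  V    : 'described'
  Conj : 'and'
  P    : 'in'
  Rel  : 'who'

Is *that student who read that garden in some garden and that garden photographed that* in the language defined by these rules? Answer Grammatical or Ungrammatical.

For S → NP VP, every NP-prefix leaves a non-VP remainder: after 'that student' the remainder is not a VP; after 'that student who read that garden' the remainder is not a VP; after 'that student who read that garden in some garden' the remainder is not a VP (and 1 more).

Ungrammatical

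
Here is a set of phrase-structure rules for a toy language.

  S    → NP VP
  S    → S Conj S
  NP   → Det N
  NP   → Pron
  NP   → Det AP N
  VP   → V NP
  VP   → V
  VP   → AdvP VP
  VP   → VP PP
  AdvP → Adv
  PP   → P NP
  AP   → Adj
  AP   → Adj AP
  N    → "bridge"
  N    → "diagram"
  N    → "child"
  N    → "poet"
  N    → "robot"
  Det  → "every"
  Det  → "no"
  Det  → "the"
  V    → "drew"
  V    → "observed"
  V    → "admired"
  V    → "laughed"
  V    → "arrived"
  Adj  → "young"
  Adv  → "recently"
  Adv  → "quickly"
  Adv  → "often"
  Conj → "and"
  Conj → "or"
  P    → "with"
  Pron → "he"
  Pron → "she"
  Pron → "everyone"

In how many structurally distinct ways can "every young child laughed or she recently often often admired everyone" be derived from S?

[S [S [NP [Det every] [AP [Adj young]] [N child]] [VP [V laughed]]] [Conj or] [S [NP [Pron she]] [VP [AdvP [Adv recently]] [VP [AdvP [Adv often]] [VP [AdvP [Adv often]] [VP [V admired] [NP [Pron everyone]]]]]]]]
No rule offers an alternative attachment or grouping for any span, so this is the only derivation.

1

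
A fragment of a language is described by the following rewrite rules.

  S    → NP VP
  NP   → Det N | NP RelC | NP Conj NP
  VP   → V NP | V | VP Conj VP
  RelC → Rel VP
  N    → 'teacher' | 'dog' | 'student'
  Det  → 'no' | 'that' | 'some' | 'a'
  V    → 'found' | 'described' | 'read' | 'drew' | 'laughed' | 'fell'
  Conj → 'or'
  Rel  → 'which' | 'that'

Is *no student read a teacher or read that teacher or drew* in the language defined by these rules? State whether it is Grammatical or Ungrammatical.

S
  NP
    Det: no
    N: student
  VP
    VP
      V: read
      NP
        Det: a
        N: teacher
    Conj: or
    VP
      VP
        V: read
        NP
          Det: that
          N: teacher
      Conj: or
      VP
        V: drew
Each bracket corresponds to one application of a listed rule, so the string is derivable from S.

Grammatical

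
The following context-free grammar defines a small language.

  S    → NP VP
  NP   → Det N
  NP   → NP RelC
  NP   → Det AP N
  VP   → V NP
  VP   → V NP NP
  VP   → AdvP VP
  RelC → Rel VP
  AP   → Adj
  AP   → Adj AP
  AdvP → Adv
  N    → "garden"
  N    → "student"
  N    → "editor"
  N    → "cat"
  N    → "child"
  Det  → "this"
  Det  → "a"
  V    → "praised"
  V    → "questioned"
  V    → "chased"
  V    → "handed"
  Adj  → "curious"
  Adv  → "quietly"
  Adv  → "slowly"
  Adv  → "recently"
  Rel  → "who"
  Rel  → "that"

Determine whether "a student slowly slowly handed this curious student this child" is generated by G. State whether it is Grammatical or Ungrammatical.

Grammatical

S
  NP
    Det: a
    N: student
  VP
    AdvP
      Adv: slowly
    VP
      AdvP
        Adv: slowly
      VP
        V: handed
        NP
          Det: this
          AP
            Adj: curious
          N: student
        NP
          Det: this
          N: child
The bracketing above is licensed at every node by one of the given productions, with S at the root.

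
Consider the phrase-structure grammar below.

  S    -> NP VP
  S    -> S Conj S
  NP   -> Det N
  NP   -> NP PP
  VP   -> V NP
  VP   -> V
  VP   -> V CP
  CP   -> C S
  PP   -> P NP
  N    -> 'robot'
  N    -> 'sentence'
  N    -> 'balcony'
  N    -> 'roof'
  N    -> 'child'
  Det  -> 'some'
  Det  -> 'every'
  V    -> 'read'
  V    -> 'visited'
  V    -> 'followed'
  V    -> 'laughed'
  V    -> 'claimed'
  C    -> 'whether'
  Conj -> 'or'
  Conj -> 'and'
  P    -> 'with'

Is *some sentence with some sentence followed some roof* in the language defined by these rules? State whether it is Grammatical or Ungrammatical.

Grammatical

S
  NP
    NP
      Det: some
      N: sentence
    PP
      P: with
      NP
        Det: some
        N: sentence
  VP
    V: followed
    NP
      Det: some
      N: roof
The bracketing above is licensed at every node by one of the given productions, with S at the root.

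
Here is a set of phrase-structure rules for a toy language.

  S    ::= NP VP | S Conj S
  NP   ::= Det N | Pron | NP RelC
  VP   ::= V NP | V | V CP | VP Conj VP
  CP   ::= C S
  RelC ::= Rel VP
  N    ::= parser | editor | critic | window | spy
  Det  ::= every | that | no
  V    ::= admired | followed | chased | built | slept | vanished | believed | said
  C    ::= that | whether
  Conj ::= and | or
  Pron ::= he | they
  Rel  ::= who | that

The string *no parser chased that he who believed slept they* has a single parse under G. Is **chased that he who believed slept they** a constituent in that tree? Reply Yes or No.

Yes

[S [NP [Det no] [N parser]] [VP [V chased] [CP [C that] [S [NP [NP [Pron he]] [RelC [Rel who] [VP [V believed]]]] [VP [V slept] [NP [Pron they]]]]]]]
The words 'chased that he who believed slept they' are exhaustively dominated by a single VP node (built by VP → V CP), so they form a constituent.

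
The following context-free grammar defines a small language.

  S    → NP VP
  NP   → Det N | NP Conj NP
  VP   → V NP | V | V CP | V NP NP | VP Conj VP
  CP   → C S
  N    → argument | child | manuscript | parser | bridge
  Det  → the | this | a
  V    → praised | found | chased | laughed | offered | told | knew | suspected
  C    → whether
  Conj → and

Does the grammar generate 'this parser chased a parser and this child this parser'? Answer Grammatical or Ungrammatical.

Grammatical

[S [NP [Det this] [N parser]] [VP [V chased] [NP [NP [Det a] [N parser]] [Conj and] [NP [Det this] [N child]]] [NP [Det this] [N parser]]]]
The bracketing above is licensed at every node by one of the given productions, with S at the root.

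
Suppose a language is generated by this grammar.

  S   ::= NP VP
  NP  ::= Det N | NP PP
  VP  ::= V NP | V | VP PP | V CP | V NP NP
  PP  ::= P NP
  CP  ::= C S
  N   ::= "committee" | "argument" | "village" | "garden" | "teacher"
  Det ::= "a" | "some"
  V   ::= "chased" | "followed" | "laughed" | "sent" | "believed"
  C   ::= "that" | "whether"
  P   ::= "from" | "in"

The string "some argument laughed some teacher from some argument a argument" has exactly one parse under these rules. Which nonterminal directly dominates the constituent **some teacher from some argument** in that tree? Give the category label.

S
  NP
    Det: some
    N: argument
  VP
    V: laughed
    NP
      NP
        Det: some
        N: teacher
      PP
        P: from
        NP
          Det: some
          N: argument
    NP
      Det: a
      N: argument
The span 'some teacher from some argument' is the NP node built by NP → NP PP.
Its mother is the VP built by VP → V NP NP.

VP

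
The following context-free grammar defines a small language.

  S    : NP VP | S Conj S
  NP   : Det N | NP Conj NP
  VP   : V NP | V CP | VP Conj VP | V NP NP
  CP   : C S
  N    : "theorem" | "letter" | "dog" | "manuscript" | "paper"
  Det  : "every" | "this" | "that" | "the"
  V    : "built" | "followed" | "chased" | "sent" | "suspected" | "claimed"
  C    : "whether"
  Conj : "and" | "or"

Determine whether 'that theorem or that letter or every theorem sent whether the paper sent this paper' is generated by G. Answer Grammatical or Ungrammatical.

[S [NP [NP [Det that] [N theorem]] [Conj or] [NP [NP [Det that] [N letter]] [Conj or] [NP [Det every] [N theorem]]]] [VP [V sent] [CP [C whether] [S [NP [Det the] [N paper]] [VP [V sent] [NP [Det this] [N paper]]]]]]]
The bracketing above is licensed at every node by one of the given productions, with S at the root.

Grammatical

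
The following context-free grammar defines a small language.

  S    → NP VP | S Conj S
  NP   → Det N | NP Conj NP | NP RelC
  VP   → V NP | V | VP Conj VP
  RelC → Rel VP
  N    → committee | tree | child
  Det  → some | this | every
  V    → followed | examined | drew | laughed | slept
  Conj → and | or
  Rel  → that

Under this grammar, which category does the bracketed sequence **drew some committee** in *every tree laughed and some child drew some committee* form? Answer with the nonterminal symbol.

S
  S
    NP
      Det: every
      N: tree
    VP
      V: laughed
  Conj: and
  S
    NP
      Det: some
      N: child
    VP
      V: drew
      NP
        Det: some
        N: committee
The span 'drew some committee' is the VP node built by VP → V NP.

VP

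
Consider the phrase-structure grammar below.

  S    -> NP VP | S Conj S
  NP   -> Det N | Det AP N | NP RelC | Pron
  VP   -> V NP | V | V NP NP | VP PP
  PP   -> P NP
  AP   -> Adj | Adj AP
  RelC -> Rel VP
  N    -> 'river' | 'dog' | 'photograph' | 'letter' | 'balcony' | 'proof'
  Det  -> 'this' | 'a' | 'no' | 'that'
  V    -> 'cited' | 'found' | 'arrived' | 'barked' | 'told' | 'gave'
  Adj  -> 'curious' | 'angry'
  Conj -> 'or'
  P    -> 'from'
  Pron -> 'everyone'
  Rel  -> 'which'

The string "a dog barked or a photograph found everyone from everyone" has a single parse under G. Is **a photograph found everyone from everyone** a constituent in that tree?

[S [S [NP [Det a] [N dog]] [VP [V barked]]] [Conj or] [S [NP [Det a] [N photograph]] [VP [VP [V found] [NP [Pron everyone]]] [PP [P from] [NP [Pron everyone]]]]]]
The words 'a photograph found everyone from everyone' are exhaustively dominated by a single S node (built by S → NP VP), so they form a constituent.

Yes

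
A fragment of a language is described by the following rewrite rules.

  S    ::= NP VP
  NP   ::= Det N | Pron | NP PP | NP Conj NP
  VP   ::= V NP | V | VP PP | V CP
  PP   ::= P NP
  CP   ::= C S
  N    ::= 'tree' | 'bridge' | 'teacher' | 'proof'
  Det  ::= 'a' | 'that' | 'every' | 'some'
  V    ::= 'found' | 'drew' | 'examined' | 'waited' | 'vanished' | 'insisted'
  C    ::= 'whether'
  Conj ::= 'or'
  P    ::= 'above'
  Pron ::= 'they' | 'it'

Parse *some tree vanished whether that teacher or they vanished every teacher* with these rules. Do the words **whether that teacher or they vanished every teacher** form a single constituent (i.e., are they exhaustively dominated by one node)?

[S [NP [Det some] [N tree]] [VP [V vanished] [CP [C whether] [S [NP [NP [Det that] [N teacher]] [Conj or] [NP [Pron they]]] [VP [V vanished] [NP [Det every] [N teacher]]]]]]]
The words 'whether that teacher or they vanished every teacher' are exhaustively dominated by a single CP node (built by CP → C S), so they form a constituent.

Yes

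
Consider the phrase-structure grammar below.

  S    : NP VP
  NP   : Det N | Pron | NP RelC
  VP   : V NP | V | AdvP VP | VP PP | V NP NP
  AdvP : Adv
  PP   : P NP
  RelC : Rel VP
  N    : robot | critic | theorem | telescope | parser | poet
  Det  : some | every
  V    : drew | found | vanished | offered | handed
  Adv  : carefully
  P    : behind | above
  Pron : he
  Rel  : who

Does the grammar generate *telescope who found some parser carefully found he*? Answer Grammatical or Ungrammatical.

Ungrammatical

For S → NP VP, no prefix of the string parses as an NP.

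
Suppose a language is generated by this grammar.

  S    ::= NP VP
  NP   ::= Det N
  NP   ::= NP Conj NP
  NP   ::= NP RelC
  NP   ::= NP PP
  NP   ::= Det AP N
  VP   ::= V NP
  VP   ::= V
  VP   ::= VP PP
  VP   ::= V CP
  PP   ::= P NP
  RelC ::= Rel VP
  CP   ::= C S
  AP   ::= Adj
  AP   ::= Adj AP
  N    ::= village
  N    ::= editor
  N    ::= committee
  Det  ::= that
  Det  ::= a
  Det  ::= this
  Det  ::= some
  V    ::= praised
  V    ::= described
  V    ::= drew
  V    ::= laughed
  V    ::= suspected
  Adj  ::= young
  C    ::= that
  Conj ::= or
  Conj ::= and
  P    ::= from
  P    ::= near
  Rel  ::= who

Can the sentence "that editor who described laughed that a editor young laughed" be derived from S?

Ungrammatical

An N word can never sit immediately before an Adj word in any string this grammar generates, so the substring 'editor young' rules out a derivation.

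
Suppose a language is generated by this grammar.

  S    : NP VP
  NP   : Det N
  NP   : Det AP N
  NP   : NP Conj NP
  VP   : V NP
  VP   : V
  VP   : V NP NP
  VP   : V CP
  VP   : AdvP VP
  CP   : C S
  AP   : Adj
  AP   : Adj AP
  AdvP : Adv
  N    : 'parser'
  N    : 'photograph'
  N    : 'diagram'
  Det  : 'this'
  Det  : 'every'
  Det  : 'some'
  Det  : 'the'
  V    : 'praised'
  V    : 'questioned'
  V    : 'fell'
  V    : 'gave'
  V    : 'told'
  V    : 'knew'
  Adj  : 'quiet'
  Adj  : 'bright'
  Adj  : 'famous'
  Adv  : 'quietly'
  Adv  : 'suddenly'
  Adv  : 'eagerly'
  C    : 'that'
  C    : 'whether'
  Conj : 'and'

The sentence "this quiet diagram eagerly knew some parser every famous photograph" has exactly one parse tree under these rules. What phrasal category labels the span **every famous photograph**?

[S [NP [Det this] [AP [Adj quiet]] [N diagram]] [VP [AdvP [Adv eagerly]] [VP [V knew] [NP [Det some] [N parser]] [NP [Det every] [AP [Adj famous]] [N photograph]]]]]
The span 'every famous photograph' is the NP node built by NP → Det AP N.

NP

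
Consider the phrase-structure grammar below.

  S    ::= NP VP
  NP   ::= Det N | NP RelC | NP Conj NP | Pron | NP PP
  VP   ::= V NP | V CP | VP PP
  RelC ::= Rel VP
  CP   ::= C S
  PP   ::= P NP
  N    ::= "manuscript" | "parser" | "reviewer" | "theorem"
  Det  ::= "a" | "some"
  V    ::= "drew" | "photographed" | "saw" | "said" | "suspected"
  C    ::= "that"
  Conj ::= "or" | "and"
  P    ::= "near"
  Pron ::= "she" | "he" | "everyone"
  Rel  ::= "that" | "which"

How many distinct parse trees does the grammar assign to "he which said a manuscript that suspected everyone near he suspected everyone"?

Two of the 8 distinct bracketings:
[S [NP [NP [Pron he]] [RelC [Rel which] [VP [V said] [NP [NP [Det a] [N manuscript]] [RelC [Rel that] [VP [V suspected] [NP [NP [Pron everyone]] [PP [P near] [NP [Pron he]]]]]]]]]] [VP [V suspected] [NP [Pron everyone]]]]
[S [NP [NP [Pron he]] [RelC [Rel which] [VP [V said] [NP [NP [Det a] [N manuscript]] [RelC [Rel that] [VP [VP [V suspected] [NP [Pron everyone]]] [PP [P near] [NP [Pron he]]]]]]]]] [VP [V suspected] [NP [Pron everyone]]]]
The difference turns on whether NP → NP PP is used at the relevant span, versus an alternative expansion of NP.

8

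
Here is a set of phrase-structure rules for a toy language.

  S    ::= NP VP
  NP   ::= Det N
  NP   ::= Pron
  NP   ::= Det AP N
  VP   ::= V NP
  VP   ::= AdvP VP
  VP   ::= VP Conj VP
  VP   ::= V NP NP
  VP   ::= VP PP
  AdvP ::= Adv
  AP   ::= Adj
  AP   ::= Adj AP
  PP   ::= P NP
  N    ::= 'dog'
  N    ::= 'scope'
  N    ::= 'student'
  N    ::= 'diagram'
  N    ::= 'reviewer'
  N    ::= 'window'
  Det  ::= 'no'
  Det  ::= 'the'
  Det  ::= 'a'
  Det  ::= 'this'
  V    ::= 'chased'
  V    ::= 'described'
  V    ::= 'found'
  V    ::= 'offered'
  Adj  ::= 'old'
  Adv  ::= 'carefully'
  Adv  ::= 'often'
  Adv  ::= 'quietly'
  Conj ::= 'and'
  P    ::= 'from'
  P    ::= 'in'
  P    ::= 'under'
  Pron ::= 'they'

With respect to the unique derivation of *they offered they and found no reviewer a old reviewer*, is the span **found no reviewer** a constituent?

No

[S [NP [Pron they]] [VP [VP [V offered] [NP [Pron they]]] [Conj and] [VP [V found] [NP [Det no] [N reviewer]] [NP [Det a] [AP [Adj old]] [N reviewer]]]]]
The smallest constituent containing 'found no reviewer' is the VP spanning 'found no reviewer a old reviewer'; no single node in the tree dominates exactly the given words.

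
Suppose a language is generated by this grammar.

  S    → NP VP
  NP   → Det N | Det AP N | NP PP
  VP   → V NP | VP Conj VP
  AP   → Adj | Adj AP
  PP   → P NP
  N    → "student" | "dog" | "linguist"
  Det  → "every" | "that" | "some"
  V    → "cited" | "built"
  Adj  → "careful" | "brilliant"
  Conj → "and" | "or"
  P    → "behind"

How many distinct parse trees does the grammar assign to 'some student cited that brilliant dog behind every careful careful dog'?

[S [NP [Det some] [N student]] [VP [V cited] [NP [NP [Det that] [AP [Adj brilliant]] [N dog]] [PP [P behind] [NP [Det every] [AP [Adj careful] [AP [Adj careful]]] [N dog]]]]]]
No rule offers an alternative attachment or grouping for any span, so this is the only derivation.

1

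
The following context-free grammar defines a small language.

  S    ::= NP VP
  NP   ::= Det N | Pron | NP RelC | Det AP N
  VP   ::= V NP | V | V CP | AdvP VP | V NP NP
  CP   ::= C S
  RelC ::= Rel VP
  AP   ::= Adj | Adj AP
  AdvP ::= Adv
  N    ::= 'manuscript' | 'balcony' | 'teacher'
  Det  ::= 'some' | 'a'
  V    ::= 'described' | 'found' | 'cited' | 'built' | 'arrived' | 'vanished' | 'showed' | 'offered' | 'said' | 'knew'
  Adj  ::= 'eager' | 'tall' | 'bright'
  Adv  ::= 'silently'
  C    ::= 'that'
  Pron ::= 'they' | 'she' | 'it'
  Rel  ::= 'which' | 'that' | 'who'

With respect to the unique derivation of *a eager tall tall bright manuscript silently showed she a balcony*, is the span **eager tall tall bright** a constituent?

[S [NP [Det a] [AP [Adj eager] [AP [Adj tall] [AP [Adj tall] [AP [Adj bright]]]]] [N manuscript]] [VP [AdvP [Adv silently]] [VP [V showed] [NP [Pron she]] [NP [Det a] [N balcony]]]]]
The words 'eager tall tall bright' are exhaustively dominated by a single AP node (built by AP → Adj AP), so they form a constituent.

Yes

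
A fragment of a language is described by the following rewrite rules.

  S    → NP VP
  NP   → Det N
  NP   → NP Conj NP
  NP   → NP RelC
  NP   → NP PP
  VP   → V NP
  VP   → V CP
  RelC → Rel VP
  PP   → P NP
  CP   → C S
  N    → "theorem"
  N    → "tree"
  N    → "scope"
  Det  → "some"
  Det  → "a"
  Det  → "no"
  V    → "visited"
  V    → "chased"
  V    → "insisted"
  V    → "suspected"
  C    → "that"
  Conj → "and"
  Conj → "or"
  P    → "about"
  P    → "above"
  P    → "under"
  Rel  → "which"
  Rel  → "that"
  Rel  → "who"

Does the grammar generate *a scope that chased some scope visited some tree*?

S
  NP
    NP
      Det: a
      N: scope
    RelC
      Rel: that
      VP
        V: chased
        NP
          Det: some
          N: scope
  VP
    V: visited
    NP
      Det: some
      N: tree
Each bracket corresponds to one application of a listed rule, so the string is derivable from S.

Grammatical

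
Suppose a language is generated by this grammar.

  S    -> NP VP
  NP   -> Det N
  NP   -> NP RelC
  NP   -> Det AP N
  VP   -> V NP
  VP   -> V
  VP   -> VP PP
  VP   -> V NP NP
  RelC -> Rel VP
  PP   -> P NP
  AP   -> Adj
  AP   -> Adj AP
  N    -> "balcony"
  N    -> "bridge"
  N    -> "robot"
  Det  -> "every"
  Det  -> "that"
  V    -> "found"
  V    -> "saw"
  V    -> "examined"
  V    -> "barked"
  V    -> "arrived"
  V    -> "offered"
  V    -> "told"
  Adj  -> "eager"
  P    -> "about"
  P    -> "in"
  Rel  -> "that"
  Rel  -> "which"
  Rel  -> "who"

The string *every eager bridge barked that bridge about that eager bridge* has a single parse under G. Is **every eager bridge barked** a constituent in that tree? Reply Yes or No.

[S [NP [Det every] [AP [Adj eager]] [N bridge]] [VP [VP [V barked] [NP [Det that] [N bridge]]] [PP [P about] [NP [Det that] [AP [Adj eager]] [N bridge]]]]]
The smallest constituent containing 'every eager bridge barked' is the S spanning 'every eager bridge barked that bridge about that eager bridge'; no single node in the tree dominates exactly the given words.

No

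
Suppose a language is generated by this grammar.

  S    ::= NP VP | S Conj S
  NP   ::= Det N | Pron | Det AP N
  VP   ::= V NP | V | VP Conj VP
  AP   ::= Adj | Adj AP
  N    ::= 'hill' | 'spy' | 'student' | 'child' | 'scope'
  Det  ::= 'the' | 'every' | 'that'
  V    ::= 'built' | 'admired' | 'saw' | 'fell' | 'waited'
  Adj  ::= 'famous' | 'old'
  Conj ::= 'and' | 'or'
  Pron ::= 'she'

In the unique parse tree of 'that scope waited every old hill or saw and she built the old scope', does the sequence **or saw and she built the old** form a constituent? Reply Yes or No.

No

[S [S [NP [Det that] [N scope]] [VP [VP [V waited] [NP [Det every] [AP [Adj old]] [N hill]]] [Conj or] [VP [V saw]]]] [Conj and] [S [NP [Pron she]] [VP [V built] [NP [Det the] [AP [Adj old]] [N scope]]]]]
The smallest constituent containing 'or saw and she built the old' is the S spanning 'that scope waited every old hill or saw and she built the old scope'; no single node in the tree dominates exactly the given words.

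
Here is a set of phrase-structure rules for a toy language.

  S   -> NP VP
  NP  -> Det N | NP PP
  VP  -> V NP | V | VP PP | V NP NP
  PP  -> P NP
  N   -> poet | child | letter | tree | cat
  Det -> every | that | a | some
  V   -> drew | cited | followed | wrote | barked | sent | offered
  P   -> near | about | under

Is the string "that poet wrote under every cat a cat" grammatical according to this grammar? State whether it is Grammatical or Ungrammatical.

Ungrammatical

For S → NP VP, the only prefix that parses as NP is 'that poet', but the remainder 'wrote under every cat a cat' is not a VP under these rules.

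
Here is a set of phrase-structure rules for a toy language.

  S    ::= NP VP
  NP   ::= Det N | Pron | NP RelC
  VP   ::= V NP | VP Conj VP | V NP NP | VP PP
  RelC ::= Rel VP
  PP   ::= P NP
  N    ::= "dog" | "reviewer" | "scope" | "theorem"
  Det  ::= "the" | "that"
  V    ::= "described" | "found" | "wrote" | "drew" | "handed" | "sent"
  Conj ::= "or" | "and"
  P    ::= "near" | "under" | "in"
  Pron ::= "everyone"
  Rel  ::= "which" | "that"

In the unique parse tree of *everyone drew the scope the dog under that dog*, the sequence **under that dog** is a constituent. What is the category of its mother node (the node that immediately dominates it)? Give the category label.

S
  NP
    Pron: everyone
  VP
    VP
      V: drew
      NP
        Det: the
        N: scope
      NP
        Det: the
        N: dog
    PP
      P: under
      NP
        Det: that
        N: dog
The span 'under that dog' is the PP node built by PP → P NP.
Its mother is the VP built by VP → VP PP.

VP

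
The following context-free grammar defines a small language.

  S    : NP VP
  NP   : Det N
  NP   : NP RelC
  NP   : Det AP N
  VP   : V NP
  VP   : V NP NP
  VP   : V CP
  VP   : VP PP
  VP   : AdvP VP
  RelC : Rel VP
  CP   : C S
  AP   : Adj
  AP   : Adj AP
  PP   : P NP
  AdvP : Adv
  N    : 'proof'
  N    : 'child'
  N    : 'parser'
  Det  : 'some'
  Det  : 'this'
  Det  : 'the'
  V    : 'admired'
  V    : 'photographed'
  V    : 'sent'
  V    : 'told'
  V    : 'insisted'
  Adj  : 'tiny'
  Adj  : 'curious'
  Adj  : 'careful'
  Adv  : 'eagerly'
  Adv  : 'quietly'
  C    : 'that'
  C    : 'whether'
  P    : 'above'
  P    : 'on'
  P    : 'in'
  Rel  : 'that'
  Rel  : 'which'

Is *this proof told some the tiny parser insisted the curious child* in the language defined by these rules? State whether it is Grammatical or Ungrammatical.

A Det word can never sit immediately before a Det word in any string this grammar generates, so the substring 'some the' rules out a derivation.

Ungrammatical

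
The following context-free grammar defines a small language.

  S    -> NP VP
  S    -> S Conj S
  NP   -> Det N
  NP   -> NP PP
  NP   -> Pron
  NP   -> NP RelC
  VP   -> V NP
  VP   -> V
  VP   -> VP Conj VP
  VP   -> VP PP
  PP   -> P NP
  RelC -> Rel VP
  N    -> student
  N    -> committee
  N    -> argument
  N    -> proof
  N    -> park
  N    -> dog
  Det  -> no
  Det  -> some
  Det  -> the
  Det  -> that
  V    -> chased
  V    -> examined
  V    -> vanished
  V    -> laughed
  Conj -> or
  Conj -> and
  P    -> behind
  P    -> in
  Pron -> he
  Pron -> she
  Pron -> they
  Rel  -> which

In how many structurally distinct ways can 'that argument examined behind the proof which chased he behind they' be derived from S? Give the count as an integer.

Two of the 4 distinct bracketings:
[S [NP [Det that] [N argument]] [VP [VP [V examined]] [PP [P behind] [NP [NP [NP [Det the] [N proof]] [RelC [Rel which] [VP [V chased] [NP [Pron he]]]]] [PP [P behind] [NP [Pron they]]]]]]]
[S [NP [Det that] [N argument]] [VP [VP [V examined]] [PP [P behind] [NP [NP [Det the] [N proof]] [RelC [Rel which] [VP [V chased] [NP [NP [Pron he]] [PP [P behind] [NP [Pron they]]]]]]]]]]
The trees differ in how a recursive rule is bracketed over the same span.

4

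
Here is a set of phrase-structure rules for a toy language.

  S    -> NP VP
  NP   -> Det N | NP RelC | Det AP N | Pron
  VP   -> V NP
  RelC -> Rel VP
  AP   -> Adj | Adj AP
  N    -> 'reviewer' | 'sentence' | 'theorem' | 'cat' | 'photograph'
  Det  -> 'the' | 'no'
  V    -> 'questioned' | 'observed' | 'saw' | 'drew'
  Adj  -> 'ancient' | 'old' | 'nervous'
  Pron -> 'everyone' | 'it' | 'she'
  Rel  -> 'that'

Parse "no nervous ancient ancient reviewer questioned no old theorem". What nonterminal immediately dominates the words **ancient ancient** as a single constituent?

S
  NP
    Det: no
    AP
      Adj: nervous
      AP
        Adj: ancient
        AP
          Adj: ancient
    N: reviewer
  VP
    V: questioned
    NP
      Det: no
      AP
        Adj: old
      N: theorem
The span 'ancient ancient' is the AP node built by AP → Adj AP.

AP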